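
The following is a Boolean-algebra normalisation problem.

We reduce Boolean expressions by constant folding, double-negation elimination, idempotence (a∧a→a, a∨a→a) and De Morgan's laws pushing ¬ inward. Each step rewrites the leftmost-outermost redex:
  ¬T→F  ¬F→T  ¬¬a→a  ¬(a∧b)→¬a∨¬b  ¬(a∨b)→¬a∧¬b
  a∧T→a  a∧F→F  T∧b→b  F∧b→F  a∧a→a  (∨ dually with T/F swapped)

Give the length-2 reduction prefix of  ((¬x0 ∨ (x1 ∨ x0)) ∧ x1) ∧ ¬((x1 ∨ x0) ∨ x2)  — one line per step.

Answer: after 2 steps: ((¬x0 ∨ (x1 ∨ x0)) ∧ x1) ∧ ((¬x1 ∧ ¬x0) ∧ ¬x2)

Derivation:
  start: ((¬x0 ∨ (x1 ∨ x0)) ∧ x1) ∧ ¬((x1 ∨ x0) ∨ x2)
  [1] ((¬x0 ∨ (x1 ∨ x0)) ∧ x1) ∧ (¬(x1 ∨ x0) ∧ ¬x2)
  [2] ((¬x0 ∨ (x1 ∨ x0)) ∧ x1) ∧ ((¬x1 ∧ ¬x0) ∧ ¬x2)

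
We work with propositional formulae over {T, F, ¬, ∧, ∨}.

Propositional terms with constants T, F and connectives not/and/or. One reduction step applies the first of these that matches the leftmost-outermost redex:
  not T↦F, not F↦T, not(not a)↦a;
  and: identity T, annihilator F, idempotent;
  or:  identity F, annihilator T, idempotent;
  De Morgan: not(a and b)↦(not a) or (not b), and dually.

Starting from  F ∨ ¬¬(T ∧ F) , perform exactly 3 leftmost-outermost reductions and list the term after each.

Answer: after 3 steps: F

Reduction:
  start: F ∨ ¬¬(T ∧ F)
  step 1: ¬¬(T ∧ F)
  step 2: T ∧ F
  step 3: F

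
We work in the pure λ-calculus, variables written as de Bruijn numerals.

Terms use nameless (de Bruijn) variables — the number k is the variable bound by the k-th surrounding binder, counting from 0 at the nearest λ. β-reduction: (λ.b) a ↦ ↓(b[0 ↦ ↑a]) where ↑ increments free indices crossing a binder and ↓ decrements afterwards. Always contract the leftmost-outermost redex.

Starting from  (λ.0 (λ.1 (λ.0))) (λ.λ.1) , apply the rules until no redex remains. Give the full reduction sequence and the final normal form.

  start: (λ.0 (λ.1 (λ.0))) (λ.λ.1)
  step 1: (λ.λ.1) (λ.(λ.λ.1) (λ.0))
  step 2: λ.λ.(λ.λ.1) (λ.0)
  step 3: λ.λ.λ.λ.0

Answer: normal form = λ.λ.λ.λ.0  (in 3 steps)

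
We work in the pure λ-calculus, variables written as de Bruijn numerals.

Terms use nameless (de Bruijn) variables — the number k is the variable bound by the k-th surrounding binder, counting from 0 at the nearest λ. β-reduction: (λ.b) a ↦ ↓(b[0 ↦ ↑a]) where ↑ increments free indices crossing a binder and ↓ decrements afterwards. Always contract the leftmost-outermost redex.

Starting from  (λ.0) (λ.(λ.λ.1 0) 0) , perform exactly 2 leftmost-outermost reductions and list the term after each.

  start: (λ.0) (λ.(λ.λ.1 0) 0)
  →1  λ.(λ.λ.1 0) 0
  →2  λ.λ.1 0

Answer: after 2 steps: λ.λ.1 0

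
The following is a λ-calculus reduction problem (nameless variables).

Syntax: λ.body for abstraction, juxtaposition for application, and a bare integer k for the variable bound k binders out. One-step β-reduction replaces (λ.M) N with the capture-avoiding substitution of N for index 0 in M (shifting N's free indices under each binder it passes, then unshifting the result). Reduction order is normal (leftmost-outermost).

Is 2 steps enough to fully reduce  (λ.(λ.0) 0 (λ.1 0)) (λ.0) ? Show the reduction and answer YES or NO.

  start: (λ.(λ.0) 0 (λ.1 0)) (λ.0)
  step 1: (λ.0) (λ.0) (λ.(λ.0) 0)
  step 2: (λ.0) (λ.(λ.0) 0)

Answer: NO — after 2 steps the term is (λ.0) (λ.(λ.0) 0), not yet normal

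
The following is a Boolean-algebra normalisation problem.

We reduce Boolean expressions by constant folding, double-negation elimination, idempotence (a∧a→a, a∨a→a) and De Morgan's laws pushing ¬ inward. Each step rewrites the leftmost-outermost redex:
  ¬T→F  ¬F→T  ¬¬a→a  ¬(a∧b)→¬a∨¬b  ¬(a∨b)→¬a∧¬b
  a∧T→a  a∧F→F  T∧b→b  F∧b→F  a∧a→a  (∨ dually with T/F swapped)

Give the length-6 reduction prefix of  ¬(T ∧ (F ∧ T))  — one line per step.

Answer: after 6 steps: T

Reduction:
  start: ¬(T ∧ (F ∧ T))
  [1] ¬T ∨ ¬(F ∧ T)
  [2] F ∨ ¬(F ∧ T)
  [3] ¬(F ∧ T)
  [4] ¬F ∨ ¬T
  [5] T ∨ ¬T
  [6] T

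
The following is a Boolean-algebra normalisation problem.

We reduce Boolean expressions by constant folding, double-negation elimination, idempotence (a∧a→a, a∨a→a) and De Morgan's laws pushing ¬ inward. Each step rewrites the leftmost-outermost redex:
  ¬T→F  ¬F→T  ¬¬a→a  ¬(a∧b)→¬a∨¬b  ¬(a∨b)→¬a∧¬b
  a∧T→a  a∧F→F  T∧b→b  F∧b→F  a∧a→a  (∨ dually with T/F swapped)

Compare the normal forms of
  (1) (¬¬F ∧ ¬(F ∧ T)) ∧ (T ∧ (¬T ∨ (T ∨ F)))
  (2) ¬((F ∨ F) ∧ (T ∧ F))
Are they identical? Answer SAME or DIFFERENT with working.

Answer: DIFFERENT — A ⇓ F, B ⇓ T

Reduction:
Term A:
  start: (¬¬F ∧ ¬(F ∧ T)) ∧ (T ∧ (¬T ∨ (T ∨ F)))
  [1] (F ∧ ¬(F ∧ T)) ∧ (T ∧ (¬T ∨ (T ∨ F)))
  [2] F ∧ (T ∧ (¬T ∨ (T ∨ F)))
  [3] F

Term B:
  start: ¬((F ∨ F) ∧ (T ∧ F))
  [1] ¬(F ∨ F) ∨ ¬(T ∧ F)
  [2] (¬F ∧ ¬F) ∨ ¬(T ∧ F)
  [3] ¬F ∨ ¬(T ∧ F)
  [4] T ∨ ¬(T ∧ F)
  [5] T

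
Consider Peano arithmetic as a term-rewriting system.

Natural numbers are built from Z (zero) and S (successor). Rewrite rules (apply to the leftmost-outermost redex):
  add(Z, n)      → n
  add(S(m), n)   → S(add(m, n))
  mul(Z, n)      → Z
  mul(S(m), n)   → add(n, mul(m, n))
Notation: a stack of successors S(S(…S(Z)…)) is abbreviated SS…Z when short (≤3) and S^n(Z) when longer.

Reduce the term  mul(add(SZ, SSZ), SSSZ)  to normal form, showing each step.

  start: mul(add(SZ, SSZ), SSSZ)
  step 1: mul(S(add(Z, SSZ)), SSSZ)
  step 2: add(SSSZ, mul(add(Z, SSZ), SSSZ))
  step 3: S(add(SSZ, mul(add(Z, SSZ), SSSZ)))
  step 4: S(S(add(SZ, mul(add(Z, SSZ), SSSZ))))
  step 5: S(S(S(add(Z, mul(add(Z, SSZ), SSSZ)))))
  step 6: S(S(S(mul(add(Z, SSZ), SSSZ))))
  step 7: S(S(S(mul(SSZ, SSSZ))))
  step 8: S(S(S(add(SSSZ, mul(SZ, SSSZ)))))
  step 9: S(S(S(S(add(SSZ, mul(SZ, SSSZ))))))
  step 10: S(S(S(S(S(add(SZ, mul(SZ, SSSZ)))))))
  step 11: S(S(S(S(S(S(add(Z, mul(SZ, SSSZ))))))))
  step 12: S(S(S(S(S(S(mul(SZ, SSSZ)))))))
  step 13: S(S(S(S(S(S(add(SSSZ, mul(Z, SSSZ))))))))
  step 14: S(S(S(S(S(S(S(add(SSZ, mul(Z, SSSZ)))))))))
  step 15: S(S(S(S(S(S(S(S(add(SZ, mul(Z, SSSZ))))))))))
  step 16: S(S(S(S(S(S(S(S(S(add(Z, mul(Z, SSSZ)))))))))))
  step 17: S(S(S(S(S(S(S(S(S(mul(Z, SSSZ))))))))))
  step 18: S^9(Z)

Answer: normal form = S^9(Z)  (in 18 steps)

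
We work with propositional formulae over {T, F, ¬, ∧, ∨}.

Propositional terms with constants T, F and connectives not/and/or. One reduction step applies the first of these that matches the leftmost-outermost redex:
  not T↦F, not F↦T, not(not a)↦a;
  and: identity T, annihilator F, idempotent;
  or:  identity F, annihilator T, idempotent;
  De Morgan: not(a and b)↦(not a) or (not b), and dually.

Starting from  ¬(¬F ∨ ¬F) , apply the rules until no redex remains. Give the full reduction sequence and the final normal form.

  start: ¬(¬F ∨ ¬F)
  [1] ¬¬F ∧ ¬¬F
  [2] ¬¬F
  [3] F

Answer: normal form = F  (in 3 steps)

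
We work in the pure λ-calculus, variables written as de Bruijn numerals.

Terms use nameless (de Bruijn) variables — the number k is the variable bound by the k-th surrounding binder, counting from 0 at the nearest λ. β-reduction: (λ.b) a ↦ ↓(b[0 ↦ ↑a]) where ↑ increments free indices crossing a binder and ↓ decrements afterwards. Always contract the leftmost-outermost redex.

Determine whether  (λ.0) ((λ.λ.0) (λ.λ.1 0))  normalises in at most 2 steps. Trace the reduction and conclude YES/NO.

  start: (λ.0) ((λ.λ.0) (λ.λ.1 0))
  step 1: (λ.λ.0) (λ.λ.1 0)
  step 2: λ.0

Answer: YES — reaches normal form λ.0 in 2 ≤ 2 steps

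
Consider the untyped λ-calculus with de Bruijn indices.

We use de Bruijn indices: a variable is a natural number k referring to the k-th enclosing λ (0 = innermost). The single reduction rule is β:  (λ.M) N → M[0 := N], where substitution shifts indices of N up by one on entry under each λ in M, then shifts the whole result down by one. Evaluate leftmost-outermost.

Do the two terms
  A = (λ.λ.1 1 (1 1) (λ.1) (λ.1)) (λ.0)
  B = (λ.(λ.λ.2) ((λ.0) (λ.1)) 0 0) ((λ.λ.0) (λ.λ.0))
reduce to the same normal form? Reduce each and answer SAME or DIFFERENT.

Answer: SAME — A ⇓ λ.0, B ⇓ λ.0

Derivation:
Term A:
  start: (λ.λ.1 1 (1 1) (λ.1) (λ.1)) (λ.0)
  step 1: λ.(λ.0) (λ.0) ((λ.0) (λ.0)) (λ.1) (λ.1)
  step 2: λ.(λ.0) ((λ.0) (λ.0)) (λ.1) (λ.1)
  step 3: λ.(λ.0) (λ.0) (λ.1) (λ.1)
  step 4: λ.(λ.0) (λ.1) (λ.1)
  step 5: λ.(λ.1) (λ.1)
  step 6: λ.0

Term B:
  start: (λ.(λ.λ.2) ((λ.0) (λ.1)) 0 0) ((λ.λ.0) (λ.λ.0))
  step 1: (λ.λ.(λ.λ.0) (λ.λ.0)) ((λ.0) (λ.(λ.λ.0) (λ.λ.0))) ((λ.λ.0) (λ.λ.0)) ((λ.λ.0) (λ.λ.0))
  step 2: (λ.(λ.λ.0) (λ.λ.0)) ((λ.λ.0) (λ.λ.0)) ((λ.λ.0) (λ.λ.0))
  step 3: (λ.λ.0) (λ.λ.0) ((λ.λ.0) (λ.λ.0))
  step 4: (λ.0) ((λ.λ.0) (λ.λ.0))
  step 5: (λ.λ.0) (λ.λ.0)
  step 6: λ.0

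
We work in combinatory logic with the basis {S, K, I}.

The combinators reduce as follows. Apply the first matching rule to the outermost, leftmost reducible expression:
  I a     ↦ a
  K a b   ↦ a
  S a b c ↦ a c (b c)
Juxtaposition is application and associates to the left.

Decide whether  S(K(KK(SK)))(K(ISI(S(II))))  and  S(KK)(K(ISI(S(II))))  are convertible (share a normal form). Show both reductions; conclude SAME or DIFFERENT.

Answer: SAME — A ⇓ S(KK)(K(SI(SI))), B ⇓ S(KK)(K(SI(SI)))

Reduction:
Term A:
  start: S(K(KK(SK)))(K(ISI(S(II))))
  →1  S(KK)(K(ISI(S(II))))
  →2  S(KK)(K(SI(S(II))))
  →3  S(KK)(K(SI(SI)))

Term B:
  start: S(KK)(K(ISI(S(II))))
  →1  S(KK)(K(SI(S(II))))
  →2  S(KK)(K(SI(SI)))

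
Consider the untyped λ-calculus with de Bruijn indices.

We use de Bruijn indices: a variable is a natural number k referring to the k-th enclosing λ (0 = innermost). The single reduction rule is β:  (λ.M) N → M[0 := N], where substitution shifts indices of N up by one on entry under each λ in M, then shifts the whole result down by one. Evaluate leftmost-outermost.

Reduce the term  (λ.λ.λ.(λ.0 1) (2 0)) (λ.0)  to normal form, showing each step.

Answer: normal form = λ.λ.0 0  (in 3 steps)

Reduction:
  start: (λ.λ.λ.(λ.0 1) (2 0)) (λ.0)
  step 1: λ.λ.(λ.0 1) ((λ.0) 0)
  step 2: λ.λ.(λ.0) 0 0
  step 3: λ.λ.0 0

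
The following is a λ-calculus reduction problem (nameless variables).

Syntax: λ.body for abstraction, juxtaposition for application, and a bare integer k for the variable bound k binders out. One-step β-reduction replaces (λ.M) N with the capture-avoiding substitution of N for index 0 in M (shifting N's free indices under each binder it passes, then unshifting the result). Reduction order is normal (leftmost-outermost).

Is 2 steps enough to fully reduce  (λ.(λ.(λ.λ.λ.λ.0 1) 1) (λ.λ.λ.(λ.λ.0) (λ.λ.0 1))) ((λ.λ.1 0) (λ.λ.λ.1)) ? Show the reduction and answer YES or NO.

Answer: NO — after 2 steps the term is (λ.λ.λ.λ.0 1) ((λ.λ.1 0) (λ.λ.λ.1)), not yet normal

Reduction:
  start: (λ.(λ.(λ.λ.λ.λ.0 1) 1) (λ.λ.λ.(λ.λ.0) (λ.λ.0 1))) ((λ.λ.1 0) (λ.λ.λ.1))
  step 1: (λ.(λ.λ.λ.λ.0 1) ((λ.λ.1 0) (λ.λ.λ.1))) (λ.λ.λ.(λ.λ.0) (λ.λ.0 1))
  step 2: (λ.λ.λ.λ.0 1) ((λ.λ.1 0) (λ.λ.λ.1))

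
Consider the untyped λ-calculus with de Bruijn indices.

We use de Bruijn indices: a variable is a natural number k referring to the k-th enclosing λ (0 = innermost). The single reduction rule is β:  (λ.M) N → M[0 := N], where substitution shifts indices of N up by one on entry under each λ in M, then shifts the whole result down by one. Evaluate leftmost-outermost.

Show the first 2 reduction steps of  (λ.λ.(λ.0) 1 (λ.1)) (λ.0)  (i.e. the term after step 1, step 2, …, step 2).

  start: (λ.λ.(λ.0) 1 (λ.1)) (λ.0)
  step 1: λ.(λ.0) (λ.0) (λ.1)
  step 2: λ.(λ.0) (λ.1)

Answer: after 2 steps: λ.(λ.0) (λ.1)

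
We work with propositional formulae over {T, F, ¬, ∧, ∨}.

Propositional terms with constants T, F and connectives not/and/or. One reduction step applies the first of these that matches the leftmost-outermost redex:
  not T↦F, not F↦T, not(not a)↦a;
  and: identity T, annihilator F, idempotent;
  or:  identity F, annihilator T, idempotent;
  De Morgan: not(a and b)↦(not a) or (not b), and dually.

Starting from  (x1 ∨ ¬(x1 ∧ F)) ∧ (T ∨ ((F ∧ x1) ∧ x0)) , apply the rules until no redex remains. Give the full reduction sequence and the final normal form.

Answer: normal form = T  (in 6 steps)

Reduction:
  start: (x1 ∨ ¬(x1 ∧ F)) ∧ (T ∨ ((F ∧ x1) ∧ x0))
  [1] (x1 ∨ (¬x1 ∨ ¬F)) ∧ (T ∨ ((F ∧ x1) ∧ x0))
  [2] (x1 ∨ (¬x1 ∨ T)) ∧ (T ∨ ((F ∧ x1) ∧ x0))
  [3] (x1 ∨ T) ∧ (T ∨ ((F ∧ x1) ∧ x0))
  [4] T ∧ (T ∨ ((F ∧ x1) ∧ x0))
  [5] T ∨ ((F ∧ x1) ∧ x0)
  [6] T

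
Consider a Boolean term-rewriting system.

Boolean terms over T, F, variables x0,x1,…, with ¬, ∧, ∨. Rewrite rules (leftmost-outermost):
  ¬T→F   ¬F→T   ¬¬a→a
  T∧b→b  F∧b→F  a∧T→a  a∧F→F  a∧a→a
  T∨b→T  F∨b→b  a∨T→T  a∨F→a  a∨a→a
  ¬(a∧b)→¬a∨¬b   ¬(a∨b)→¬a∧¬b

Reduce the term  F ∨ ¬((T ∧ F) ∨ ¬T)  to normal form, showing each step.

  start: F ∨ ¬((T ∧ F) ∨ ¬T)
  step 1: ¬((T ∧ F) ∨ ¬T)
  step 2: ¬(T ∧ F) ∧ ¬¬T
  step 3: (¬T ∨ ¬F) ∧ ¬¬T
  step 4: (F ∨ ¬F) ∧ ¬¬T
  step 5: ¬F ∧ ¬¬T
  step 6: T ∧ ¬¬T
  step 7: ¬¬T
  step 8: T

Answer: normal form = T  (in 8 steps)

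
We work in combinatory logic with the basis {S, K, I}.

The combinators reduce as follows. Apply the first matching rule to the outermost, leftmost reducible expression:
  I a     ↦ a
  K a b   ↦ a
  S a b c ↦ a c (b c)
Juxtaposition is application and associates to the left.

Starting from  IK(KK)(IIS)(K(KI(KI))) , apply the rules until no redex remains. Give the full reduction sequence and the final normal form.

  start: IK(KK)(IIS)(K(KI(KI)))
  →1  K(KK)(IIS)(K(KI(KI)))
  →2  KK(K(KI(KI)))
  →3  K

Answer: normal form = K  (in 3 steps)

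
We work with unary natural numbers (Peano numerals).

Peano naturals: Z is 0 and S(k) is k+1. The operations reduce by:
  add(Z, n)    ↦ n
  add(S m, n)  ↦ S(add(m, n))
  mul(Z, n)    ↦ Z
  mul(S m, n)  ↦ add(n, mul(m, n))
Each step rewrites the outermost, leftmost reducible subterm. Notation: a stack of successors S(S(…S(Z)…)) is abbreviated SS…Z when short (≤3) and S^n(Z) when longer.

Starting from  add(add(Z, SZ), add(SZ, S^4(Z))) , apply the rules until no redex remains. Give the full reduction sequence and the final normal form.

  start: add(add(Z, SZ), add(SZ, S^4(Z)))
  →1  add(SZ, add(SZ, S^4(Z)))
  →2  S(add(Z, add(SZ, S^4(Z))))
  →3  S(add(SZ, S^4(Z)))
  →4  S(S(add(Z, S^4(Z))))
  →5  S^6(Z)

Answer: normal form = S^6(Z)  (in 5 steps)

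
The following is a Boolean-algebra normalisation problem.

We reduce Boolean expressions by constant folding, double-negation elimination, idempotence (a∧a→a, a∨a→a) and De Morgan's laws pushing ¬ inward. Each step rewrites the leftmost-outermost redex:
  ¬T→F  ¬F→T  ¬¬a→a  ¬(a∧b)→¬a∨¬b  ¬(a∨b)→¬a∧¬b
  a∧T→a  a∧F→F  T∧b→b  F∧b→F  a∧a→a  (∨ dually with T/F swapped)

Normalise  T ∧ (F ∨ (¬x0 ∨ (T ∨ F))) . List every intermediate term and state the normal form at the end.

  start: T ∧ (F ∨ (¬x0 ∨ (T ∨ F)))
  [1] F ∨ (¬x0 ∨ (T ∨ F))
  [2] ¬x0 ∨ (T ∨ F)
  [3] ¬x0 ∨ T
  [4] T

Answer: normal form = T  (in 4 steps)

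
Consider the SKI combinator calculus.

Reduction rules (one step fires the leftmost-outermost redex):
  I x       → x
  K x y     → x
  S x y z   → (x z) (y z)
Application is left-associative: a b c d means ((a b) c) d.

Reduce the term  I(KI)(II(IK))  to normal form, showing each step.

Answer: normal form = I  (in 2 steps)

Reduction:
  start: I(KI)(II(IK))
  [1] KI(II(IK))
  [2] I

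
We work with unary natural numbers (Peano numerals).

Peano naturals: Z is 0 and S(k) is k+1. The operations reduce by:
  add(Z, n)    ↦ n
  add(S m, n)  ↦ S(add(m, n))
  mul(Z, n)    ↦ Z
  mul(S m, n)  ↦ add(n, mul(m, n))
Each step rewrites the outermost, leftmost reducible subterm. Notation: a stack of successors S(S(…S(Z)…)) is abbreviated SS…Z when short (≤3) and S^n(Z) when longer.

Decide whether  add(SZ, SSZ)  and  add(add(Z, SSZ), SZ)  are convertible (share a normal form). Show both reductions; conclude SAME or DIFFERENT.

Term A:
  start: add(SZ, SSZ)
  →1  S(add(Z, SSZ))
  →2  SSSZ

Term B:
  start: add(add(Z, SSZ), SZ)
  →1  add(SSZ, SZ)
  →2  S(add(SZ, SZ))
  →3  S(S(add(Z, SZ)))
  →4  SSSZ

Answer: SAME — A ⇓ SSSZ, B ⇓ SSSZ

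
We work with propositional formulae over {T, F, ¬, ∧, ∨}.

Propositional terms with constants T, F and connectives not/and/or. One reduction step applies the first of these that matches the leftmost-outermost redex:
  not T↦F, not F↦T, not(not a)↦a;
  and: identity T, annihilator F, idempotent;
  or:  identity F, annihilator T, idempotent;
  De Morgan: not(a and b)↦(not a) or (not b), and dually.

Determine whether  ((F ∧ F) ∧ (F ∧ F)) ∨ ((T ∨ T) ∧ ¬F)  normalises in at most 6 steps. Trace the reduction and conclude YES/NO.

  start: ((F ∧ F) ∧ (F ∧ F)) ∨ ((T ∨ T) ∧ ¬F)
  →1  (F ∧ F) ∨ ((T ∨ T) ∧ ¬F)
  →2  F ∨ ((T ∨ T) ∧ ¬F)
  →3  (T ∨ T) ∧ ¬F
  →4  T ∧ ¬F
  →5  ¬F
  →6  T

Answer: YES — reaches normal form T in 6 ≤ 6 steps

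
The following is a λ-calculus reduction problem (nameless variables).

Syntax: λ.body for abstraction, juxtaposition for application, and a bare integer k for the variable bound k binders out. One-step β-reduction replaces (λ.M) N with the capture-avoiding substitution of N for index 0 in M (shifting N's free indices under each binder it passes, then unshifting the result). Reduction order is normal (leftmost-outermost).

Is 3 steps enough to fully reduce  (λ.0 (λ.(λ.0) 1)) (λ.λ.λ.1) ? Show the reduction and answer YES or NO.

Answer: YES — reaches normal form λ.λ.1 in 2 ≤ 3 steps

Working:
  start: (λ.0 (λ.(λ.0) 1)) (λ.λ.λ.1)
  [1] (λ.λ.λ.1) (λ.(λ.0) (λ.λ.λ.1))
  [2] λ.λ.1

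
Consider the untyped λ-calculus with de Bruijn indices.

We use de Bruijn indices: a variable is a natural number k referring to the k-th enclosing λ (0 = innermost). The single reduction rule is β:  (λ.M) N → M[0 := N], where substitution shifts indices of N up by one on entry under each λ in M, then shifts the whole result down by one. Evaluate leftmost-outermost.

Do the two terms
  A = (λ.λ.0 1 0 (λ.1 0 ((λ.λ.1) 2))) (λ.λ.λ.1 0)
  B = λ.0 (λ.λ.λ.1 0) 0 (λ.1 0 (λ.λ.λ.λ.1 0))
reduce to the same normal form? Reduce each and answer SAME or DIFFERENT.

Answer: SAME — A ⇓ λ.0 (λ.λ.λ.1 0) 0 (λ.1 0 (λ.λ.λ.λ.1 0)), B ⇓ λ.0 (λ.λ.λ.1 0) 0 (λ.1 0 (λ.λ.λ.λ.1 0))

Working:
Term A:
  start: (λ.λ.0 1 0 (λ.1 0 ((λ.λ.1) 2))) (λ.λ.λ.1 0)
  [1] λ.0 (λ.λ.λ.1 0) 0 (λ.1 0 ((λ.λ.1) (λ.λ.λ.1 0)))
  [2] λ.0 (λ.λ.λ.1 0) 0 (λ.1 0 (λ.λ.λ.λ.1 0))

Term B:
  start: λ.0 (λ.λ.λ.1 0) 0 (λ.1 0 (λ.λ.λ.λ.1 0))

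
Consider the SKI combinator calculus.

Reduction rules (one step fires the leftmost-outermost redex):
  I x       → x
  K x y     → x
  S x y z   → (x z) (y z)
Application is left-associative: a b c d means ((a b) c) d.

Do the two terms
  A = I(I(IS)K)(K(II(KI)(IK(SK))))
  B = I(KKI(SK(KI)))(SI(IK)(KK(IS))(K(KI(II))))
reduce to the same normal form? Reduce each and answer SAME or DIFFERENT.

Answer: SAME — A ⇓ SK(KI), B ⇓ SK(KI)

Reduction:
Term A:
  start: I(I(IS)K)(K(II(KI)(IK(SK))))
  →1  I(IS)K(K(II(KI)(IK(SK))))
  →2  ISK(K(II(KI)(IK(SK))))
  →3  SK(K(II(KI)(IK(SK))))
  →4  SK(K(I(KI)(IK(SK))))
  →5  SK(K(KI(IK(SK))))
  →6  SK(KI)

Term B:
  start: I(KKI(SK(KI)))(SI(IK)(KK(IS))(K(KI(II))))
  →1  KKI(SK(KI))(SI(IK)(KK(IS))(K(KI(II))))
  →2  K(SK(KI))(SI(IK)(KK(IS))(K(KI(II))))
  →3  SK(KI)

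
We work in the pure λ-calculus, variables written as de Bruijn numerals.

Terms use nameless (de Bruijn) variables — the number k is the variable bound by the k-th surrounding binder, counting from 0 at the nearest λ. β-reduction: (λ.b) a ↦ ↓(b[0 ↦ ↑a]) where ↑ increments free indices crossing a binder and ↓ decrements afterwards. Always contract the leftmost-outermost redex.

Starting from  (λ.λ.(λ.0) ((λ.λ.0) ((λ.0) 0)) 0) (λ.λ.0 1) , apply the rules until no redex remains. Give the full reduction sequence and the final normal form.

Answer: normal form = λ.0  (in 4 steps)

Reduction:
  start: (λ.λ.(λ.0) ((λ.λ.0) ((λ.0) 0)) 0) (λ.λ.0 1)
  step 1: λ.(λ.0) ((λ.λ.0) ((λ.0) 0)) 0
  step 2: λ.(λ.λ.0) ((λ.0) 0) 0
  step 3: λ.(λ.0) 0
  step 4: λ.0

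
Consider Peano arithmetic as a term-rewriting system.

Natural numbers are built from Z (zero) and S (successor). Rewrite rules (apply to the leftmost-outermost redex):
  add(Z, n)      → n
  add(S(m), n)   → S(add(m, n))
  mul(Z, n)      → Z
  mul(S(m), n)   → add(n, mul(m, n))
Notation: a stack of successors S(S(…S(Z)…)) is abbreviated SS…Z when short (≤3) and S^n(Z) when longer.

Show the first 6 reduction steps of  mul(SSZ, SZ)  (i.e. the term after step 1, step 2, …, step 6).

Answer: after 6 steps: S(S(mul(Z, SZ)))

Reduction:
  start: mul(SSZ, SZ)
  →1  add(SZ, mul(SZ, SZ))
  →2  S(add(Z, mul(SZ, SZ)))
  →3  S(mul(SZ, SZ))
  →4  S(add(SZ, mul(Z, SZ)))
  →5  S(S(add(Z, mul(Z, SZ))))
  →6  S(S(mul(Z, SZ)))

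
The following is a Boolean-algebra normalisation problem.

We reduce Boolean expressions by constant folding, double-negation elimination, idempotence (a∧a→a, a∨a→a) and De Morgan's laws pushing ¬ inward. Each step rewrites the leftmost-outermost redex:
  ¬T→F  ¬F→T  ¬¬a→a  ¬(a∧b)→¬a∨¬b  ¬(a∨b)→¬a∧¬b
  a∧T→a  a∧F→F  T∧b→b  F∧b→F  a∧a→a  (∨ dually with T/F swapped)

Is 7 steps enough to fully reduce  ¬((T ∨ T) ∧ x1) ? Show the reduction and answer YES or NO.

  start: ¬((T ∨ T) ∧ x1)
  [1] ¬(T ∨ T) ∨ ¬x1
  [2] (¬T ∧ ¬T) ∨ ¬x1
  [3] ¬T ∨ ¬x1
  [4] F ∨ ¬x1
  [5] ¬x1

Answer: YES — reaches normal form ¬x1 in 5 ≤ 7 steps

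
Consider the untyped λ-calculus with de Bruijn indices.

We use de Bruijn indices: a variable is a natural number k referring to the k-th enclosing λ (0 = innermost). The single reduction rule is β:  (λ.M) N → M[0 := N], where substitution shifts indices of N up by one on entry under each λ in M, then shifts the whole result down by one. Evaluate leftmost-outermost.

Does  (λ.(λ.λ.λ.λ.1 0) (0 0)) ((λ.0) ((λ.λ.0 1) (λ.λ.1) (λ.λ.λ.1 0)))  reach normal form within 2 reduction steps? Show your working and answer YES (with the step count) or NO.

  start: (λ.(λ.λ.λ.λ.1 0) (0 0)) ((λ.0) ((λ.λ.0 1) (λ.λ.1) (λ.λ.λ.1 0)))
  →1  (λ.λ.λ.λ.1 0) ((λ.0) ((λ.λ.0 1) (λ.λ.1) (λ.λ.λ.1 0)) ((λ.0) ((λ.λ.0 1) (λ.λ.1) (λ.λ.λ.1 0))))
  →2  λ.λ.λ.1 0

Answer: YES — reaches normal form λ.λ.λ.1 0 in 2 ≤ 2 steps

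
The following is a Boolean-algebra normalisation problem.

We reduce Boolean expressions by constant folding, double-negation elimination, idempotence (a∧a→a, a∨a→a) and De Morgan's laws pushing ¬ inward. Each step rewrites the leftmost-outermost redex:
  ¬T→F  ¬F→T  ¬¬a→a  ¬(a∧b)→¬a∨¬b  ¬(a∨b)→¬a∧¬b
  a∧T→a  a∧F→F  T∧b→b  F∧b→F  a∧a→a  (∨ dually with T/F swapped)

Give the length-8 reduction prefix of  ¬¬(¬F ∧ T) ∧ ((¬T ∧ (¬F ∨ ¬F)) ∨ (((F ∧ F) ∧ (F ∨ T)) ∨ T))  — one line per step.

Answer: after 8 steps: T

Reduction:
  start: ¬¬(¬F ∧ T) ∧ ((¬T ∧ (¬F ∨ ¬F)) ∨ (((F ∧ F) ∧ (F ∨ T)) ∨ T))
  step 1: (¬F ∧ T) ∧ ((¬T ∧ (¬F ∨ ¬F)) ∨ (((F ∧ F) ∧ (F ∨ T)) ∨ T))
  step 2: ¬F ∧ ((¬T ∧ (¬F ∨ ¬F)) ∨ (((F ∧ F) ∧ (F ∨ T)) ∨ T))
  step 3: T ∧ ((¬T ∧ (¬F ∨ ¬F)) ∨ (((F ∧ F) ∧ (F ∨ T)) ∨ T))
  step 4: (¬T ∧ (¬F ∨ ¬F)) ∨ (((F ∧ F) ∧ (F ∨ T)) ∨ T)
  step 5: (F ∧ (¬F ∨ ¬F)) ∨ (((F ∧ F) ∧ (F ∨ T)) ∨ T)
  step 6: F ∨ (((F ∧ F) ∧ (F ∨ T)) ∨ T)
  step 7: ((F ∧ F) ∧ (F ∨ T)) ∨ T
  step 8: T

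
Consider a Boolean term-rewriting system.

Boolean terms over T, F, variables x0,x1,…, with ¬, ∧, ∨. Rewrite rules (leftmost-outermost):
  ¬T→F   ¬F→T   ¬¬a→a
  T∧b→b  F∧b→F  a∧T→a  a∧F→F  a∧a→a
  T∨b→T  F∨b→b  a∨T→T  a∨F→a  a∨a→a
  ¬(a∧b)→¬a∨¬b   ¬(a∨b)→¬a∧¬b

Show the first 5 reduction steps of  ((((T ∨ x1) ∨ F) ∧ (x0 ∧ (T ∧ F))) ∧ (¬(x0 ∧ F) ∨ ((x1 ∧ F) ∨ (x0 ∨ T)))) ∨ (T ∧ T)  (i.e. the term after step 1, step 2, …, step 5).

Answer: after 5 steps: (F ∧ (¬(x0 ∧ F) ∨ ((x1 ∧ F) ∨ (x0 ∨ T)))) ∨ (T ∧ T)

Derivation:
  start: ((((T ∨ x1) ∨ F) ∧ (x0 ∧ (T ∧ F))) ∧ (¬(x0 ∧ F) ∨ ((x1 ∧ F) ∨ (x0 ∨ T)))) ∨ (T ∧ T)
  step 1: (((T ∨ x1) ∧ (x0 ∧ (T ∧ F))) ∧ (¬(x0 ∧ F) ∨ ((x1 ∧ F) ∨ (x0 ∨ T)))) ∨ (T ∧ T)
  step 2: ((T ∧ (x0 ∧ (T ∧ F))) ∧ (¬(x0 ∧ F) ∨ ((x1 ∧ F) ∨ (x0 ∨ T)))) ∨ (T ∧ T)
  step 3: ((x0 ∧ (T ∧ F)) ∧ (¬(x0 ∧ F) ∨ ((x1 ∧ F) ∨ (x0 ∨ T)))) ∨ (T ∧ T)
  step 4: ((x0 ∧ F) ∧ (¬(x0 ∧ F) ∨ ((x1 ∧ F) ∨ (x0 ∨ T)))) ∨ (T ∧ T)
  step 5: (F ∧ (¬(x0 ∧ F) ∨ ((x1 ∧ F) ∨ (x0 ∨ T)))) ∨ (T ∧ T)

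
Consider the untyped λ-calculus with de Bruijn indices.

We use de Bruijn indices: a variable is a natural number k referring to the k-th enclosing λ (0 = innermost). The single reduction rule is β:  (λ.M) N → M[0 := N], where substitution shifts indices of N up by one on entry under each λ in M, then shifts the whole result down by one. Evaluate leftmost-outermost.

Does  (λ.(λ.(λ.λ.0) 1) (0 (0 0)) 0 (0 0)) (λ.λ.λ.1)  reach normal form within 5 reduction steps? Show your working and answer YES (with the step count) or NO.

Answer: YES — reaches normal form λ.λ.1 in 5 ≤ 5 steps

Working:
  start: (λ.(λ.(λ.λ.0) 1) (0 (0 0)) 0 (0 0)) (λ.λ.λ.1)
  step 1: (λ.(λ.λ.0) (λ.λ.λ.1)) ((λ.λ.λ.1) ((λ.λ.λ.1) (λ.λ.λ.1))) (λ.λ.λ.1) ((λ.λ.λ.1) (λ.λ.λ.1))
  step 2: (λ.λ.0) (λ.λ.λ.1) (λ.λ.λ.1) ((λ.λ.λ.1) (λ.λ.λ.1))
  step 3: (λ.0) (λ.λ.λ.1) ((λ.λ.λ.1) (λ.λ.λ.1))
  step 4: (λ.λ.λ.1) ((λ.λ.λ.1) (λ.λ.λ.1))
  step 5: λ.λ.1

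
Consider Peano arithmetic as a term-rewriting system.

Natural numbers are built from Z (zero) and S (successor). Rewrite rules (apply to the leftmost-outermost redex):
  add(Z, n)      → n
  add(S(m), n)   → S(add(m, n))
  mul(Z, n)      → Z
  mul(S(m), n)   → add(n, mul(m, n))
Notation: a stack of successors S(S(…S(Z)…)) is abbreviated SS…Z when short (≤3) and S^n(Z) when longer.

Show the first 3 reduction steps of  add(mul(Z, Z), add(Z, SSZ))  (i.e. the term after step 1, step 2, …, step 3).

Answer: after 3 steps: SSZ

Working:
  start: add(mul(Z, Z), add(Z, SSZ))
  [1] add(Z, add(Z, SSZ))
  [2] add(Z, SSZ)
  [3] SSZ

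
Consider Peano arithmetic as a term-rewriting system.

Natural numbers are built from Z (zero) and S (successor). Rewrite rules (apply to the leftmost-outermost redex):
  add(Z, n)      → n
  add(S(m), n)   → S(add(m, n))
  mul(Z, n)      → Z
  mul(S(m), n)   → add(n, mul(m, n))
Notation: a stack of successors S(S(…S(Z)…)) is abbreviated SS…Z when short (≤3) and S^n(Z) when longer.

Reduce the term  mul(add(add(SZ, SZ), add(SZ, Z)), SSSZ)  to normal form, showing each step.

Answer: normal form = S^9(Z)  (in 23 steps)

Reduction:
  start: mul(add(add(SZ, SZ), add(SZ, Z)), SSSZ)
  step 1: mul(add(S(add(Z, SZ)), add(SZ, Z)), SSSZ)
  step 2: mul(S(add(add(Z, SZ), add(SZ, Z))), SSSZ)
  step 3: add(SSSZ, mul(add(add(Z, SZ), add(SZ, Z)), SSSZ))
  step 4: S(add(SSZ, mul(add(add(Z, SZ), add(SZ, Z)), SSSZ)))
  step 5: S(S(add(SZ, mul(add(add(Z, SZ), add(SZ, Z)), SSSZ))))
  step 6: S(S(S(add(Z, mul(add(add(Z, SZ), add(SZ, Z)), SSSZ)))))
  step 7: S(S(S(mul(add(add(Z, SZ), add(SZ, Z)), SSSZ))))
  step 8: S(S(S(mul(add(SZ, add(SZ, Z)), SSSZ))))
  step 9: S(S(S(mul(S(add(Z, add(SZ, Z))), SSSZ))))
  step 10: S(S(S(add(SSSZ, mul(add(Z, add(SZ, Z)), SSSZ)))))
  step 11: S(S(S(S(add(SSZ, mul(add(Z, add(SZ, Z)), SSSZ))))))
  step 12: S(S(S(S(S(add(SZ, mul(add(Z, add(SZ, Z)), SSSZ)))))))
  step 13: S(S(S(S(S(S(add(Z, mul(add(Z, add(SZ, Z)), SSSZ))))))))
  step 14: S(S(S(S(S(S(mul(add(Z, add(SZ, Z)), SSSZ)))))))
  step 15: S(S(S(S(S(S(mul(add(SZ, Z), SSSZ)))))))
  step 16: S(S(S(S(S(S(mul(S(add(Z, Z)), SSSZ)))))))
  step 17: S(S(S(S(S(S(add(SSSZ, mul(add(Z, Z), SSSZ))))))))
  step 18: S(S(S(S(S(S(S(add(SSZ, mul(add(Z, Z), SSSZ)))))))))
  step 19: S(S(S(S(S(S(S(S(add(SZ, mul(add(Z, Z), SSSZ))))))))))
  step 20: S(S(S(S(S(S(S(S(S(add(Z, mul(add(Z, Z), SSSZ)))))))))))
  step 21: S(S(S(S(S(S(S(S(S(mul(add(Z, Z), SSSZ))))))))))
  step 22: S(S(S(S(S(S(S(S(S(mul(Z, SSSZ))))))))))
  step 23: S^9(Z)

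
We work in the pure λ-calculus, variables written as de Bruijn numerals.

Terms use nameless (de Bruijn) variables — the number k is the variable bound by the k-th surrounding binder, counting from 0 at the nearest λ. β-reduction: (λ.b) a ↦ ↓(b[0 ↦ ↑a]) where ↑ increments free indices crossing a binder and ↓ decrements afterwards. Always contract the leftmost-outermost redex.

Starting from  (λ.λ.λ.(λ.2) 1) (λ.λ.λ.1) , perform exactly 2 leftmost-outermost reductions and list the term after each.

Answer: after 2 steps: λ.λ.1

Working:
  start: (λ.λ.λ.(λ.2) 1) (λ.λ.λ.1)
  [1] λ.λ.(λ.2) 1
  [2] λ.λ.1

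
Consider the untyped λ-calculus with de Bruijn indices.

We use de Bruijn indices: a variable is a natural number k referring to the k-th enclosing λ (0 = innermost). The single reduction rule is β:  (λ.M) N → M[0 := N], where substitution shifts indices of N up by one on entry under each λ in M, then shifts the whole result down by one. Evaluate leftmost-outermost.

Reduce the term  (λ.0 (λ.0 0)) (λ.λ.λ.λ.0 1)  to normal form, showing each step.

Answer: normal form = λ.λ.λ.0 1  (in 2 steps)

Working:
  start: (λ.0 (λ.0 0)) (λ.λ.λ.λ.0 1)
  [1] (λ.λ.λ.λ.0 1) (λ.0 0)
  [2] λ.λ.λ.0 1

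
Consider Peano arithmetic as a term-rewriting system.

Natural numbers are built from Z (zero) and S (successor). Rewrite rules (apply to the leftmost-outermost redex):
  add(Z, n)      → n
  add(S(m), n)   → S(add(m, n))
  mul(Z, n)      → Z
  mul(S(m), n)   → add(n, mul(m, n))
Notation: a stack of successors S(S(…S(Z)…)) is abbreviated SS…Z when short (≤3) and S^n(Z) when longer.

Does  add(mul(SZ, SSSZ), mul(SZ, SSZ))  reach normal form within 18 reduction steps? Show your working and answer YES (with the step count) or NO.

Answer: YES — reaches normal form S^5(Z) in 15 ≤ 18 steps

Reduction:
  start: add(mul(SZ, SSSZ), mul(SZ, SSZ))
  →1  add(add(SSSZ, mul(Z, SSSZ)), mul(SZ, SSZ))
  →2  add(S(add(SSZ, mul(Z, SSSZ))), mul(SZ, SSZ))
  →3  S(add(add(SSZ, mul(Z, SSSZ)), mul(SZ, SSZ)))
  →4  S(add(S(add(SZ, mul(Z, SSSZ))), mul(SZ, SSZ)))
  →5  S(S(add(add(SZ, mul(Z, SSSZ)), mul(SZ, SSZ))))
  →6  S(S(add(S(add(Z, mul(Z, SSSZ))), mul(SZ, SSZ))))
  →7  S(S(S(add(add(Z, mul(Z, SSSZ)), mul(SZ, SSZ)))))
  →8  S(S(S(add(mul(Z, SSSZ), mul(SZ, SSZ)))))
  →9  S(S(S(add(Z, mul(SZ, SSZ)))))
  →10  S(S(S(mul(SZ, SSZ))))
  →11  S(S(S(add(SSZ, mul(Z, SSZ)))))
  →12  S(S(S(S(add(SZ, mul(Z, SSZ))))))
  →13  S(S(S(S(S(add(Z, mul(Z, SSZ)))))))
  →14  S(S(S(S(S(mul(Z, SSZ))))))
  →15  S^5(Z)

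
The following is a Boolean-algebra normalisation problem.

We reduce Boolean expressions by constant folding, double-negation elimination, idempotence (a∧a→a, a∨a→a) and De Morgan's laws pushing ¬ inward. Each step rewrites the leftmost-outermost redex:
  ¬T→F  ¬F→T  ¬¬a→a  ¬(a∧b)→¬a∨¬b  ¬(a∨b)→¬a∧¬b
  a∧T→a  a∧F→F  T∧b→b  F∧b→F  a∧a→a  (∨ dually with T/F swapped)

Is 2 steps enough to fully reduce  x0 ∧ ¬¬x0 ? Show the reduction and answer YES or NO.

Answer: YES — reaches normal form x0 in 2 ≤ 2 steps

Reduction:
  start: x0 ∧ ¬¬x0
  step 1: x0 ∧ x0
  step 2: x0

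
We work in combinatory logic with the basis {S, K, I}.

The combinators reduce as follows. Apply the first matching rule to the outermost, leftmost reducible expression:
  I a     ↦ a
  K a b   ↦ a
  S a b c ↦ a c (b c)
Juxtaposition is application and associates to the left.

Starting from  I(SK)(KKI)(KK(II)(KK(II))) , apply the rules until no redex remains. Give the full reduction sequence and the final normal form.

  start: I(SK)(KKI)(KK(II)(KK(II)))
  step 1: SK(KKI)(KK(II)(KK(II)))
  step 2: K(KK(II)(KK(II)))(KKI(KK(II)(KK(II))))
  step 3: KK(II)(KK(II))
  step 4: K(KK(II))
  step 5: KK

Answer: normal form = KK  (in 5 steps)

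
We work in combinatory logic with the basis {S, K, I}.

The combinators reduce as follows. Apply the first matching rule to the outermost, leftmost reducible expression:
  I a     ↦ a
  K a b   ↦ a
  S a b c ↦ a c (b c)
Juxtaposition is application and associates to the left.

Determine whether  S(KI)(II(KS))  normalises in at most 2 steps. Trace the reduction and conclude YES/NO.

Answer: YES — reaches normal form S(KI)(KS) in 2 ≤ 2 steps

Working:
  start: S(KI)(II(KS))
  step 1: S(KI)(I(KS))
  step 2: S(KI)(KS)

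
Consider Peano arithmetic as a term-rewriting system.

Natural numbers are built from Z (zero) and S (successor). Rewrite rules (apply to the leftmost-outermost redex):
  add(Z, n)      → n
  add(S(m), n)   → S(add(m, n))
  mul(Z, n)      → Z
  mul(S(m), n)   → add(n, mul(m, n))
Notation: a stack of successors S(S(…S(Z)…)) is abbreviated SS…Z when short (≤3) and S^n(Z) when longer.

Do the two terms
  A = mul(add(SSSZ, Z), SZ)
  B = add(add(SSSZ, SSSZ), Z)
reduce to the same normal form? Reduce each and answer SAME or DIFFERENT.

Term A:
  start: mul(add(SSSZ, Z), SZ)
  [1] mul(S(add(SSZ, Z)), SZ)
  [2] add(SZ, mul(add(SSZ, Z), SZ))
  [3] S(add(Z, mul(add(SSZ, Z), SZ)))
  [4] S(mul(add(SSZ, Z), SZ))
  [5] S(mul(S(add(SZ, Z)), SZ))
  [6] S(add(SZ, mul(add(SZ, Z), SZ)))
  [7] S(S(add(Z, mul(add(SZ, Z), SZ))))
  [8] S(S(mul(add(SZ, Z), SZ)))
  [9] S(S(mul(S(add(Z, Z)), SZ)))
  [10] S(S(add(SZ, mul(add(Z, Z), SZ))))
  [11] S(S(S(add(Z, mul(add(Z, Z), SZ)))))
  [12] S(S(S(mul(add(Z, Z), SZ))))
  [13] S(S(S(mul(Z, SZ))))
  [14] SSSZ

Term B:
  start: add(add(SSSZ, SSSZ), Z)
  [1] add(S(add(SSZ, SSSZ)), Z)
  [2] S(add(add(SSZ, SSSZ), Z))
  [3] S(add(S(add(SZ, SSSZ)), Z))
  [4] S(S(add(add(SZ, SSSZ), Z)))
  [5] S(S(add(S(add(Z, SSSZ)), Z)))
  [6] S(S(S(add(add(Z, SSSZ), Z))))
  [7] S(S(S(add(SSSZ, Z))))
  [8] S(S(S(S(add(SSZ, Z)))))
  [9] S(S(S(S(S(add(SZ, Z))))))
  [10] S(S(S(S(S(S(add(Z, Z)))))))
  [11] S^6(Z)

Answer: DIFFERENT — A ⇓ SSSZ, B ⇓ S^6(Z)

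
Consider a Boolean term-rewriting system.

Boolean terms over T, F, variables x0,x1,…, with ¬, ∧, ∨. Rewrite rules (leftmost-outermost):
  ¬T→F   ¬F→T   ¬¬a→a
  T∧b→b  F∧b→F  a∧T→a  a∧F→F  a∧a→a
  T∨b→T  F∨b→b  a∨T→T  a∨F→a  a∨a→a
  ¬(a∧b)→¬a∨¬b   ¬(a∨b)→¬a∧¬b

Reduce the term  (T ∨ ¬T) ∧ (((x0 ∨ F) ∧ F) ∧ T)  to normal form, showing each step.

  start: (T ∨ ¬T) ∧ (((x0 ∨ F) ∧ F) ∧ T)
  [1] T ∧ (((x0 ∨ F) ∧ F) ∧ T)
  [2] ((x0 ∨ F) ∧ F) ∧ T
  [3] (x0 ∨ F) ∧ F
  [4] F

Answer: normal form = F  (in 4 steps)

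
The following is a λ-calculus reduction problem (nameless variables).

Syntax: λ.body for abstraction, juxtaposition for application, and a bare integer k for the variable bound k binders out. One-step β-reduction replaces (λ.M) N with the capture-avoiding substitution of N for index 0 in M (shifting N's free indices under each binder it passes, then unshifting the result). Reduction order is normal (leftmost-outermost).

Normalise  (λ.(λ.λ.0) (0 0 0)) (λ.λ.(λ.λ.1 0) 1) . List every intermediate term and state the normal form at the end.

Answer: normal form = λ.0  (in 2 steps)

Derivation:
  start: (λ.(λ.λ.0) (0 0 0)) (λ.λ.(λ.λ.1 0) 1)
  step 1: (λ.λ.0) ((λ.λ.(λ.λ.1 0) 1) (λ.λ.(λ.λ.1 0) 1) (λ.λ.(λ.λ.1 0) 1))
  step 2: λ.0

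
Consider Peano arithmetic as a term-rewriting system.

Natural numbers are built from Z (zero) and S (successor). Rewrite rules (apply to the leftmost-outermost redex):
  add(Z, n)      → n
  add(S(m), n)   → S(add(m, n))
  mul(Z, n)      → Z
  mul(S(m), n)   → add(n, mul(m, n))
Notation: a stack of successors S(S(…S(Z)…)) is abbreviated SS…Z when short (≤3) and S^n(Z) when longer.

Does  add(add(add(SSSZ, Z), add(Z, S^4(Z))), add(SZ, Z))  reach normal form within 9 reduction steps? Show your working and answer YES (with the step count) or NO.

Answer: NO — after 9 steps the term is S(S(S(add(add(add(Z, Z), add(Z, S^4(Z))), add(SZ, Z))))), not yet normal

Derivation:
  start: add(add(add(SSSZ, Z), add(Z, S^4(Z))), add(SZ, Z))
  →1  add(add(S(add(SSZ, Z)), add(Z, S^4(Z))), add(SZ, Z))
  →2  add(S(add(add(SSZ, Z), add(Z, S^4(Z)))), add(SZ, Z))
  →3  S(add(add(add(SSZ, Z), add(Z, S^4(Z))), add(SZ, Z)))
  →4  S(add(add(S(add(SZ, Z)), add(Z, S^4(Z))), add(SZ, Z)))
  →5  S(add(S(add(add(SZ, Z), add(Z, S^4(Z)))), add(SZ, Z)))
  →6  S(S(add(add(add(SZ, Z), add(Z, S^4(Z))), add(SZ, Z))))
  →7  S(S(add(add(S(add(Z, Z)), add(Z, S^4(Z))), add(SZ, Z))))
  →8  S(S(add(S(add(add(Z, Z), add(Z, S^4(Z)))), add(SZ, Z))))
  →9  S(S(S(add(add(add(Z, Z), add(Z, S^4(Z))), add(SZ, Z)))))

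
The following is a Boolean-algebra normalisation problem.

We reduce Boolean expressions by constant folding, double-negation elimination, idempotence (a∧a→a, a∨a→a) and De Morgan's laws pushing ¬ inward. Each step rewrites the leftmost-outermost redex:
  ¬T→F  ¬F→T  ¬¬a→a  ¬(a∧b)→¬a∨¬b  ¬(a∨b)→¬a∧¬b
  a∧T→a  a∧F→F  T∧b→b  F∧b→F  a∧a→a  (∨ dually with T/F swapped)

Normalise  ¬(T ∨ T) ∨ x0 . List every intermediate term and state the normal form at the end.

Answer: normal form = x0  (in 4 steps)

Working:
  start: ¬(T ∨ T) ∨ x0
  step 1: (¬T ∧ ¬T) ∨ x0
  step 2: ¬T ∨ x0
  step 3: F ∨ x0
  step 4: x0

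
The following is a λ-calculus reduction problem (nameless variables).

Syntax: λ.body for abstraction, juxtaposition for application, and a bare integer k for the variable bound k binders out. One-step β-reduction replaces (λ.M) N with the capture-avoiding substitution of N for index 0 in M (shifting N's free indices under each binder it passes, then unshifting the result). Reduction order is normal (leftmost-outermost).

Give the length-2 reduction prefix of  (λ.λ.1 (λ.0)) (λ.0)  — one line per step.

Answer: after 2 steps: λ.λ.0

Derivation:
  start: (λ.λ.1 (λ.0)) (λ.0)
  step 1: λ.(λ.0) (λ.0)
  step 2: λ.λ.0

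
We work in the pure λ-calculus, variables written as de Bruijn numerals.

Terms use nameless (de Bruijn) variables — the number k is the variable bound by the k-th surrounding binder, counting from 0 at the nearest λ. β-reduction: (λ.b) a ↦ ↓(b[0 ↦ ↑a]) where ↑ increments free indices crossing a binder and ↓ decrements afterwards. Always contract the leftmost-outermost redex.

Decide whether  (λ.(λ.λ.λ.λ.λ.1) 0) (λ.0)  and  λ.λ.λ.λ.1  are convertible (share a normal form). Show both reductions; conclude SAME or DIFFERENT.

Term A:
  start: (λ.(λ.λ.λ.λ.λ.1) 0) (λ.0)
  →1  (λ.λ.λ.λ.λ.1) (λ.0)
  →2  λ.λ.λ.λ.1

Term B:
  start: λ.λ.λ.λ.1

Answer: SAME — A ⇓ λ.λ.λ.λ.1, B ⇓ λ.λ.λ.λ.1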